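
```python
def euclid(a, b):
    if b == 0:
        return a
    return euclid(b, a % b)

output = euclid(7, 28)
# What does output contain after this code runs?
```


euclid(7, 28)
= euclid(28, 7 % 28) = euclid(28, 7)
= euclid(7, 28 % 7) = euclid(7, 0)
b == 0, return a = 7


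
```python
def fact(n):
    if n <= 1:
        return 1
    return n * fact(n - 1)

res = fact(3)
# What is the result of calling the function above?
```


fact(3)
= 3 * fact(2)
= 3 * 2 * fact(1)
= 3 * 2 * 1
= 6


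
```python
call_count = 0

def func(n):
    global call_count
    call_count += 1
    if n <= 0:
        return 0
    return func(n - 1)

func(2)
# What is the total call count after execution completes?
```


func(2) calls func(1) calls ... calls func(0)
Total calls: 2 + 1 (for base case) = 3


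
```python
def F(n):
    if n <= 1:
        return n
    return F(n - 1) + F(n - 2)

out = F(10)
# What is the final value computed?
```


F(10)
= F(9) + F(8)
= (F(8) + F(7)) + F(8)
Computing bottom-up: F(0)=0, F(1)=1, F(2)=1, F(3)=2, F(4)=3, F(5)=5, F(6)=8, F(7)=13, F(8)=21, F(9)=34, F(10)=55
= 55


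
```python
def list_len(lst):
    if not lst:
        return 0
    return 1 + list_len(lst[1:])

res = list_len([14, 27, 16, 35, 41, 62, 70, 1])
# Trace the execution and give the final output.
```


list_len([14, 27, 16, 35, 41, 62, 70, 1])
= 1 + list_len([27, 16, 35, 41, 62, 70, 1])
= 1 + 1 + list_len([16, 35, 41, 62, 70, 1])
= 1 + 1 + 1 + list_len([35, 41, 62, 70, 1])
= 1 + 1 + 1 + 1 + list_len([41, 62, 70, 1])
= 1 + 1 + 1 + 1 + 1 + list_len([62, 70, 1])
= 1 + 1 + 1 + 1 + 1 + 1 + list_len([70, 1])
= 1 + 1 + 1 + 1 + 1 + 1 + 1 + list_len([1])
= 1 + 1 + 1 + 1 + 1 + 1 + 1 + 1 + list_len([])
= 1 + 1 + 1 + 1 + 1 + 1 + 1 + 1 + 0
= 8


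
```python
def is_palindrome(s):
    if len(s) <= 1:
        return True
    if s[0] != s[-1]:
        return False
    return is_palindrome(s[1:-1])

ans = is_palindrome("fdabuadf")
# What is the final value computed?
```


is_palindrome("fdabuadf")
"fdabuadf": s[0]='f' == s[-1]='f' -> is_palindrome("dabuad")
"dabuad": s[0]='d' == s[-1]='d' -> is_palindrome("abua")
"abua": s[0]='a' == s[-1]='a' -> is_palindrome("bu")
"bu": s[0]='b' != s[-1]='u' -> False
= False


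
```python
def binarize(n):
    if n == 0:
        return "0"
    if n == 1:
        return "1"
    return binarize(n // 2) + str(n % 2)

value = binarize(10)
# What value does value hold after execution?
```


binarize(10)
= binarize(5) + "0"
= binarize(2) + "1" + "0"
= binarize(1) + "0" + "1" + "0"
= "1" + "0" + "1" + "0"
= "1010"


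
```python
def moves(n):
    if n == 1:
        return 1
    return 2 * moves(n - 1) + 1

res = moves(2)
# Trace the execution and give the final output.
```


moves(2)
= 2 * moves(1) + 1
Now compute bottom-up:
moves(1) = 1
moves(2) = 2 * 1 + 1 = 3
= 3


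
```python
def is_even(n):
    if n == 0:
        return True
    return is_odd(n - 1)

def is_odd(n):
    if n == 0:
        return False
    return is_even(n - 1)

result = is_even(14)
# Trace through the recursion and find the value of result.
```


is_even(14)
= is_odd(13)
= is_even(12)
= is_odd(11)
= is_even(10)
= is_odd(9)
= is_even(8)
= is_odd(7)
= is_even(6)
= is_odd(5)
= is_even(4)
= is_odd(3)
= is_even(2)
= is_odd(1)
= is_even(0)
n == 0: return True
= True


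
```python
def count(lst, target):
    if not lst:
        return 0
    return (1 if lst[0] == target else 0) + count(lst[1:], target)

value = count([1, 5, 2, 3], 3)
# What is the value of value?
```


count([1, 5, 2, 3], 3)
lst[0]=1 != 3: 0 + count([5, 2, 3], 3)
lst[0]=5 != 3: 0 + count([2, 3], 3)
lst[0]=2 != 3: 0 + count([3], 3)
lst[0]=3 == 3: 1 + count([], 3)
= 1


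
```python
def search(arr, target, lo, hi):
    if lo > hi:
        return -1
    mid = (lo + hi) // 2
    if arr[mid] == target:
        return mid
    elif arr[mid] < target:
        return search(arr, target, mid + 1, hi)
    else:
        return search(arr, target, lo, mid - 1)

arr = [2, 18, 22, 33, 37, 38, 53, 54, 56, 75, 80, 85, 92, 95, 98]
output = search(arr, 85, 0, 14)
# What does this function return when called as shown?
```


search(arr, 85, 0, 14)
lo=0, hi=14, mid=7, arr[mid]=54
54 < 85, search right half
lo=8, hi=14, mid=11, arr[mid]=85
arr[11] == 85, found at index 11
= 11


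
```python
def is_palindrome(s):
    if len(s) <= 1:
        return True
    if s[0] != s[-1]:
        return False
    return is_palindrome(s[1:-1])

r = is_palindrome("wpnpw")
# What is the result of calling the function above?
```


is_palindrome("wpnpw")
"wpnpw": s[0]='w' == s[-1]='w' -> is_palindrome("pnp")
"pnp": s[0]='p' == s[-1]='p' -> is_palindrome("n")
"n": len <= 1 -> True
= True


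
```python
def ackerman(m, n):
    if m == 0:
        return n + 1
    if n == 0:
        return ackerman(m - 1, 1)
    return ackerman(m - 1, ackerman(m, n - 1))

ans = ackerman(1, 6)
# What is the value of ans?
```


ackerman(1, 6)
= ackerman(0, ackerman(1, 5))
First compute ackerman(1, 5) = 7
= ackerman(0, 7)
= 8


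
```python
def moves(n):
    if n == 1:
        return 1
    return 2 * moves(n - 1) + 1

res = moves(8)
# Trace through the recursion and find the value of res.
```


moves(8)
= 2 * moves(7) + 1
= 2 * (2 * moves(6) + 1) + 1
= 2 * (2 * (2 * moves(5) + 1) + 1) + 1
= 2 * (2 * (2 * (2 * moves(4) + 1) + 1) + 1) + 1
= 2 * (2 * (2 * (2 * (2 * moves(3) + 1) + 1) + 1) + 1) + 1
= 2 * (2 * (2 * (2 * (2 * (2 * moves(2) + 1) + 1) + 1) + 1) + 1) + 1
= 2 * (2 * (2 * (2 * (2 * (2 * (2 * moves(1) + 1) + 1) + 1) + 1) + 1) + 1) + 1
Now compute bottom-up:
moves(1) = 1
moves(2) = 2 * 1 + 1 = 3
moves(3) = 2 * 3 + 1 = 7
moves(4) = 2 * 7 + 1 = 15
moves(5) = 2 * 15 + 1 = 31
moves(6) = 2 * 31 + 1 = 63
moves(7) = 2 * 63 + 1 = 127
moves(8) = 2 * 127 + 1 = 255
= 255


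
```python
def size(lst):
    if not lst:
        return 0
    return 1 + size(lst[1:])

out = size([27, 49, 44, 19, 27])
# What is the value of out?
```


size([27, 49, 44, 19, 27])
= 1 + size([49, 44, 19, 27])
= 1 + 1 + size([44, 19, 27])
= 1 + 1 + 1 + size([19, 27])
= 1 + 1 + 1 + 1 + size([27])
= 1 + 1 + 1 + 1 + 1 + size([])
= 1 + 1 + 1 + 1 + 1 + 0
= 5


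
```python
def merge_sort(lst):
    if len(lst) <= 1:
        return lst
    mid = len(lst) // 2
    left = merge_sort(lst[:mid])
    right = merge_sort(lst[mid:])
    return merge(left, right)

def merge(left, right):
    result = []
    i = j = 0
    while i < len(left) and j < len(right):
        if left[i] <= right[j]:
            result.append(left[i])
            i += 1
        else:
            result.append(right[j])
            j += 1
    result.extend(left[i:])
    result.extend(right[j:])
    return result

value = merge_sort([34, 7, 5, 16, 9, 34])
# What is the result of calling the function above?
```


merge_sort([34, 7, 5, 16, 9, 34])
Split into [34, 7, 5] and [16, 9, 34]
Left sorted: [5, 7, 34]
Right sorted: [9, 16, 34]
Merge [5, 7, 34] and [9, 16, 34]
= [5, 7, 9, 16, 34, 34]


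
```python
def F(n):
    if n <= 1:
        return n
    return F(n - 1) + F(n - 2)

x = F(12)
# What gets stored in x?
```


F(12)
= F(11) + F(10)
= (F(10) + F(9)) + F(10)
Computing bottom-up: F(0)=0, F(1)=1, F(2)=1, F(3)=2, F(4)=3, F(5)=5, F(6)=8, F(7)=13, F(8)=21, F(9)=34, F(10)=55, F(11)=89, F(12)=144
= 144


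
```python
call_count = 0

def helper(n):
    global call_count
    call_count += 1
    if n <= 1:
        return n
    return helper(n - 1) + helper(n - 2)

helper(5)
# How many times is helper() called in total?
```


helper(5) calls helper(4) and helper(3); each non-base call branches into two more.
Let C(k) = total number of calls made by helper(k), including the call to helper(k) itself.
Base cases: C(0) = 1, C(1) = 1
Recurrence: C(k) = 1 + C(k-1) + C(k-2)
  C(2) = 1 + C(1) + C(0) = 1 + 1 + 1 = 3
  C(3) = 1 + C(2) + C(1) = 1 + 3 + 1 = 5
  C(4) = 1 + C(3) + C(2) = 1 + 5 + 3 = 9
  C(5) = 1 + C(4) + C(3) = 1 + 9 + 5 = 15
Total calls = C(5) = 15


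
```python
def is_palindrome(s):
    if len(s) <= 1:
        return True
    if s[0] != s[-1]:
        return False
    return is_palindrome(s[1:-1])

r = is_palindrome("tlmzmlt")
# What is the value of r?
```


is_palindrome("tlmzmlt")
"tlmzmlt": s[0]='t' == s[-1]='t' -> is_palindrome("lmzml")
"lmzml": s[0]='l' == s[-1]='l' -> is_palindrome("mzm")
"mzm": s[0]='m' == s[-1]='m' -> is_palindrome("z")
"z": len <= 1 -> True
= True


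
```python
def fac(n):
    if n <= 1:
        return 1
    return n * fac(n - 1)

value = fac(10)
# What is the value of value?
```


fac(10)
= 10 * fac(9)
= 10 * 9 * fac(8)
= 10 * 9 * 8 * fac(7)
= 10 * 9 * 8 * 7 * fac(6)
= 10 * 9 * 8 * 7 * 6 * fac(5)
= 10 * 9 * 8 * 7 * 6 * 5 * fac(4)
= 10 * 9 * 8 * 7 * 6 * 5 * 4 * fac(3)
= 10 * 9 * 8 * 7 * 6 * 5 * 4 * 3 * fac(2)
= 10 * 9 * 8 * 7 * 6 * 5 * 4 * 3 * 2 * fac(1)
= 10 * 9 * 8 * 7 * 6 * 5 * 4 * 3 * 2 * 1
= 3628800


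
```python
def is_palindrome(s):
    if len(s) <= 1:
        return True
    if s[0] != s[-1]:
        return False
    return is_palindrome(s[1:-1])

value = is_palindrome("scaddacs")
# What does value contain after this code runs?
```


is_palindrome("scaddacs")
"scaddacs": s[0]='s' == s[-1]='s' -> is_palindrome("caddac")
"caddac": s[0]='c' == s[-1]='c' -> is_palindrome("adda")
"adda": s[0]='a' == s[-1]='a' -> is_palindrome("dd")
"dd": s[0]='d' == s[-1]='d' -> is_palindrome("")
"": len <= 1 -> True
= True


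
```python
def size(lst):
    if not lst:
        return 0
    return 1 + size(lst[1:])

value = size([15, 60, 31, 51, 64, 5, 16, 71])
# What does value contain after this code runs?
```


size([15, 60, 31, 51, 64, 5, 16, 71])
= 1 + size([60, 31, 51, 64, 5, 16, 71])
= 1 + 1 + size([31, 51, 64, 5, 16, 71])
= 1 + 1 + 1 + size([51, 64, 5, 16, 71])
= 1 + 1 + 1 + 1 + size([64, 5, 16, 71])
= 1 + 1 + 1 + 1 + 1 + size([5, 16, 71])
= 1 + 1 + 1 + 1 + 1 + 1 + size([16, 71])
= 1 + 1 + 1 + 1 + 1 + 1 + 1 + size([71])
= 1 + 1 + 1 + 1 + 1 + 1 + 1 + 1 + size([])
= 1 + 1 + 1 + 1 + 1 + 1 + 1 + 1 + 0
= 8


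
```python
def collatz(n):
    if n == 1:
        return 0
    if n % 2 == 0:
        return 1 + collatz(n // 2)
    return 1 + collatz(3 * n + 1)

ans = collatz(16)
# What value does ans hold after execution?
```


collatz(16)
16 is even -> collatz(8)
8 is even -> collatz(4)
4 is even -> collatz(2)
2 is even -> collatz(1)
Reached 1 after 4 steps
= 4


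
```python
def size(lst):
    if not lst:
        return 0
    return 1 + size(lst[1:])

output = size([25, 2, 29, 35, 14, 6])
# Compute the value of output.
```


size([25, 2, 29, 35, 14, 6])
= 1 + size([2, 29, 35, 14, 6])
= 1 + 1 + size([29, 35, 14, 6])
= 1 + 1 + 1 + size([35, 14, 6])
= 1 + 1 + 1 + 1 + size([14, 6])
= 1 + 1 + 1 + 1 + 1 + size([6])
= 1 + 1 + 1 + 1 + 1 + 1 + size([])
= 1 + 1 + 1 + 1 + 1 + 1 + 0
= 6


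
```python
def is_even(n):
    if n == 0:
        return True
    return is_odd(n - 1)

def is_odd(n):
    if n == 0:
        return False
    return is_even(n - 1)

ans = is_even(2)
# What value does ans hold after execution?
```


is_even(2)
= is_odd(1)
= is_even(0)
n == 0: return True
= True


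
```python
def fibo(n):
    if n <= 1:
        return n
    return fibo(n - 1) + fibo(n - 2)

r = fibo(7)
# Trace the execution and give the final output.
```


fibo(7)
= fibo(6) + fibo(5)
= (fibo(5) + fibo(4)) + fibo(5)
Computing bottom-up: fibo(0)=0, fibo(1)=1, fibo(2)=1, fibo(3)=2, fibo(4)=3, fibo(5)=5, fibo(6)=8, fibo(7)=13
= 13


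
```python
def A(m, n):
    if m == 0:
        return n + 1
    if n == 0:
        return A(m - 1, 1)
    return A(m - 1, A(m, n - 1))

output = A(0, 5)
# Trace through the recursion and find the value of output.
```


A(0, 5)
m == 0: return 5 + 1 = 6
= 6


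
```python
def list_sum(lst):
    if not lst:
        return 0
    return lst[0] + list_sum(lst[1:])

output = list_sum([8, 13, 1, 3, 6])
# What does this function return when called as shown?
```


list_sum([8, 13, 1, 3, 6])
= 8 + list_sum([13, 1, 3, 6])
= 8 + 13 + list_sum([1, 3, 6])
= 8 + 13 + 1 + list_sum([3, 6])
= 8 + 13 + 1 + 3 + list_sum([6])
= 8 + 13 + 1 + 3 + 6 + list_sum([])
= 8 + 13 + 1 + 3 + 6 + 0
= 31


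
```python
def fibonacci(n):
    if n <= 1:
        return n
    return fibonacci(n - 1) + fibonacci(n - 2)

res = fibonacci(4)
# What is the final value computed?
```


fibonacci(4)
= fibonacci(3) + fibonacci(2)
= (fibonacci(2) + fibonacci(1)) + fibonacci(2)
Computing bottom-up: fibonacci(0)=0, fibonacci(1)=1, fibonacci(2)=1, fibonacci(3)=2, fibonacci(4)=3
= 3


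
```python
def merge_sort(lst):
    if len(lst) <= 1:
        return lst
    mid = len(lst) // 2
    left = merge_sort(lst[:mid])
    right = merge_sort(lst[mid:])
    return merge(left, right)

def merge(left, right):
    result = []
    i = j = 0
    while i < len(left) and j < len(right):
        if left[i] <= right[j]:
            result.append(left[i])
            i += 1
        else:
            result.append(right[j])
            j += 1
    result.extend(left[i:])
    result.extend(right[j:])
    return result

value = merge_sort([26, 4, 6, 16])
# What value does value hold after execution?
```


merge_sort([26, 4, 6, 16])
Split into [26, 4] and [6, 16]
Left sorted: [4, 26]
Right sorted: [6, 16]
Merge [4, 26] and [6, 16]
= [4, 6, 16, 26]


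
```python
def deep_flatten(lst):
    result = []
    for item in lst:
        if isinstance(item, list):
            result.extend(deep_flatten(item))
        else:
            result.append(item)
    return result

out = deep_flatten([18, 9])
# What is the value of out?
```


deep_flatten([18, 9])
Processing each element:
  18 is not a list -> append 18
  9 is not a list -> append 9
= [18, 9]


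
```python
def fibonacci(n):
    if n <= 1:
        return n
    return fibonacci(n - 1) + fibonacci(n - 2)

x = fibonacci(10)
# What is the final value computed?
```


fibonacci(10)
= fibonacci(9) + fibonacci(8)
= (fibonacci(8) + fibonacci(7)) + fibonacci(8)
Computing bottom-up: fibonacci(0)=0, fibonacci(1)=1, fibonacci(2)=1, fibonacci(3)=2, fibonacci(4)=3, fibonacci(5)=5, fibonacci(6)=8, fibonacci(7)=13, fibonacci(8)=21, fibonacci(9)=34, fibonacci(10)=55
= 55


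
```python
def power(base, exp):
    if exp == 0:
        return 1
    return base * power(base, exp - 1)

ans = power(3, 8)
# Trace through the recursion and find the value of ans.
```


power(3, 8)
= 3 * power(3, 7)
= 3 * 3 * power(3, 6)
= 3 * 3 * 3 * power(3, 5)
= 3 * 3 * 3 * 3 * power(3, 4)
= 3 * 3 * 3 * 3 * 3 * power(3, 3)
= 3 * 3 * 3 * 3 * 3 * 3 * power(3, 2)
= 3 * 3 * 3 * 3 * 3 * 3 * 3 * power(3, 1)
= 3 * 3 * 3 * 3 * 3 * 3 * 3 * 3 * power(3, 0)
= 3 * 3 * 3 * 3 * 3 * 3 * 3 * 3 * 1
= 6561


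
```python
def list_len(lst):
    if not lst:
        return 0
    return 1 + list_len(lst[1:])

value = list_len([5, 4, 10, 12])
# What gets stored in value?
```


list_len([5, 4, 10, 12])
= 1 + list_len([4, 10, 12])
= 1 + 1 + list_len([10, 12])
= 1 + 1 + 1 + list_len([12])
= 1 + 1 + 1 + 1 + list_len([])
= 1 + 1 + 1 + 1 + 0
= 4


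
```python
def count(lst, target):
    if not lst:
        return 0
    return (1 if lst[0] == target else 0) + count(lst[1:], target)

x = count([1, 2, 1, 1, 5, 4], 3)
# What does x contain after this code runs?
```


count([1, 2, 1, 1, 5, 4], 3)
lst[0]=1 != 3: 0 + count([2, 1, 1, 5, 4], 3)
lst[0]=2 != 3: 0 + count([1, 1, 5, 4], 3)
lst[0]=1 != 3: 0 + count([1, 5, 4], 3)
lst[0]=1 != 3: 0 + count([5, 4], 3)
lst[0]=5 != 3: 0 + count([4], 3)
lst[0]=4 != 3: 0 + count([], 3)
= 0


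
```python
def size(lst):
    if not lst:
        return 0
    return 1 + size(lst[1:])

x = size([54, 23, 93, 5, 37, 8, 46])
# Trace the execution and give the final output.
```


size([54, 23, 93, 5, 37, 8, 46])
= 1 + size([23, 93, 5, 37, 8, 46])
= 1 + 1 + size([93, 5, 37, 8, 46])
= 1 + 1 + 1 + size([5, 37, 8, 46])
= 1 + 1 + 1 + 1 + size([37, 8, 46])
= 1 + 1 + 1 + 1 + 1 + size([8, 46])
= 1 + 1 + 1 + 1 + 1 + 1 + size([46])
= 1 + 1 + 1 + 1 + 1 + 1 + 1 + size([])
= 1 + 1 + 1 + 1 + 1 + 1 + 1 + 0
= 7


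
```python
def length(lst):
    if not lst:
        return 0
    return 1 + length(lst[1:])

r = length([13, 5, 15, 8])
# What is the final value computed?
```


length([13, 5, 15, 8])
= 1 + length([5, 15, 8])
= 1 + 1 + length([15, 8])
= 1 + 1 + 1 + length([8])
= 1 + 1 + 1 + 1 + length([])
= 1 + 1 + 1 + 1 + 0
= 4


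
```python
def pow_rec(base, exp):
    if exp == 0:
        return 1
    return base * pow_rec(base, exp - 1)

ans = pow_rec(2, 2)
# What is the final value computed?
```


pow_rec(2, 2)
= 2 * pow_rec(2, 1)
= 2 * 2 * pow_rec(2, 0)
= 2 * 2 * 1
= 4


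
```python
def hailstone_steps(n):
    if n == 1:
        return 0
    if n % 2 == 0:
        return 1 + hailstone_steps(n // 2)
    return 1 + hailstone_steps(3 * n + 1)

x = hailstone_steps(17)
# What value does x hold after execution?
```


hailstone_steps(17)
17 is odd -> 3*17+1 = 52 -> hailstone_steps(52)
52 is even -> hailstone_steps(26)
26 is even -> hailstone_steps(13)
13 is odd -> 3*13+1 = 40 -> hailstone_steps(40)
40 is even -> hailstone_steps(20)
20 is even -> hailstone_steps(10)
10 is even -> hailstone_steps(5)
5 is odd -> 3*5+1 = 16 -> hailstone_steps(16)
16 is even -> hailstone_steps(8)
8 is even -> hailstone_steps(4)
4 is even -> hailstone_steps(2)
2 is even -> hailstone_steps(1)
Reached 1 after 12 steps
= 12


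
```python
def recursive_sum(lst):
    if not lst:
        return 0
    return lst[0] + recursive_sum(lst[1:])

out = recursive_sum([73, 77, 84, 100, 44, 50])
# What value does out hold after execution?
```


recursive_sum([73, 77, 84, 100, 44, 50])
= 73 + recursive_sum([77, 84, 100, 44, 50])
= 73 + 77 + recursive_sum([84, 100, 44, 50])
= 73 + 77 + 84 + recursive_sum([100, 44, 50])
= 73 + 77 + 84 + 100 + recursive_sum([44, 50])
= 73 + 77 + 84 + 100 + 44 + recursive_sum([50])
= 73 + 77 + 84 + 100 + 44 + 50 + recursive_sum([])
= 73 + 77 + 84 + 100 + 44 + 50 + 0
= 428


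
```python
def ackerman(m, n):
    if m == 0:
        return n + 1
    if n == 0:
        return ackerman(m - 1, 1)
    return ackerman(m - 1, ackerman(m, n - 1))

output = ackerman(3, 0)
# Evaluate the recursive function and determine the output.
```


ackerman(3, 0)
n == 0: return ackerman(2, 1)
= ackerman(2, 1) = 5
= 5


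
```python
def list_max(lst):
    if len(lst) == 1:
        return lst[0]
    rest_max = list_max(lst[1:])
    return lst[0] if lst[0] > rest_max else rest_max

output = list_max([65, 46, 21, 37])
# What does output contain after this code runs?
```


list_max([65, 46, 21, 37])
= compare 65 with list_max([46, 21, 37])
= compare 46 with list_max([21, 37])
= compare 21 with list_max([37])
Base: list_max([37]) = 37
compare 21 with 37: max = 37
compare 46 with 37: max = 46
compare 65 with 46: max = 65
= 65


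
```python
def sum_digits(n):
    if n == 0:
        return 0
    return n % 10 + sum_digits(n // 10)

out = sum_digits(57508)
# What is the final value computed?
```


sum_digits(57508)
= 8 + sum_digits(5750)
= 8 + 0 + sum_digits(575)
= 8 + 0 + 5 + sum_digits(57)
= 8 + 0 + 5 + 7 + sum_digits(5)
= 8 + 0 + 5 + 7 + 5 + sum_digits(0)
= 8 + 0 + 5 + 7 + 5 + 0
= 25


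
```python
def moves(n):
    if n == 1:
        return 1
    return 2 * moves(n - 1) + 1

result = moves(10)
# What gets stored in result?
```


moves(10)
= 2 * moves(9) + 1
= 2 * (2 * moves(8) + 1) + 1
= 2 * (2 * (2 * moves(7) + 1) + 1) + 1
= 2 * (2 * (2 * (2 * moves(6) + 1) + 1) + 1) + 1
= 2 * (2 * (2 * (2 * (2 * moves(5) + 1) + 1) + 1) + 1) + 1
= 2 * (2 * (2 * (2 * (2 * (2 * moves(4) + 1) + 1) + 1) + 1) + 1) + 1
= 2 * (2 * (2 * (2 * (2 * (2 * (2 * moves(3) + 1) + 1) + 1) + 1) + 1) + 1) + 1
= 2 * (2 * (2 * (2 * (2 * (2 * (2 * (2 * moves(2) + 1) + 1) + 1) + 1) + 1) + 1) + 1) + 1
= 2 * (2 * (2 * (2 * (2 * (2 * (2 * (2 * (2 * moves(1) + 1) + 1) + 1) + 1) + 1) + 1) + 1) + 1) + 1
Now compute bottom-up:
moves(1) = 1
moves(2) = 2 * 1 + 1 = 3
moves(3) = 2 * 3 + 1 = 7
moves(4) = 2 * 7 + 1 = 15
moves(5) = 2 * 15 + 1 = 31
moves(6) = 2 * 31 + 1 = 63
moves(7) = 2 * 63 + 1 = 127
moves(8) = 2 * 127 + 1 = 255
moves(9) = 2 * 255 + 1 = 511
moves(10) = 2 * 511 + 1 = 1023
= 1023


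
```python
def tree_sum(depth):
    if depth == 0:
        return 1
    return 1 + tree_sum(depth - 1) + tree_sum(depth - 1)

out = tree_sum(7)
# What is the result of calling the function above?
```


tree_sum(7)
= 1 + tree_sum(6) + tree_sum(6)
= 1 + 2 * tree_sum(6)
tree_sum(k) = 2^(k+1) - 1
tree_sum(0) = 1
tree_sum(1) = 3
tree_sum(2) = 7
tree_sum(3) = 15
tree_sum(4) = 31
tree_sum(7) = 2^8 - 1 = 255


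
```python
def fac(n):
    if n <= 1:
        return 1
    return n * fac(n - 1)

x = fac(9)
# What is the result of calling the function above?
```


fac(9)
= 9 * fac(8)
= 9 * 8 * fac(7)
= 9 * 8 * 7 * fac(6)
= 9 * 8 * 7 * 6 * fac(5)
= 9 * 8 * 7 * 6 * 5 * fac(4)
= 9 * 8 * 7 * 6 * 5 * 4 * fac(3)
= 9 * 8 * 7 * 6 * 5 * 4 * 3 * fac(2)
= 9 * 8 * 7 * 6 * 5 * 4 * 3 * 2 * fac(1)
= 9 * 8 * 7 * 6 * 5 * 4 * 3 * 2 * 1
= 362880


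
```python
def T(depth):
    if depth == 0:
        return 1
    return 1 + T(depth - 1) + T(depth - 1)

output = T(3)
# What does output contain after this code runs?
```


T(3)
= 1 + T(2) + T(2)
= 1 + 2 * T(2)
T(k) = 2^(k+1) - 1
T(0) = 1
T(1) = 3
T(2) = 7
T(3) = 15
T(3) = 2^4 - 1 = 15


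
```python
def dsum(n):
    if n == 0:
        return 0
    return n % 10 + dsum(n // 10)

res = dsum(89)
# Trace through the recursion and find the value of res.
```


dsum(89)
= 9 + dsum(8)
= 9 + 8 + dsum(0)
= 9 + 8 + 0
= 17


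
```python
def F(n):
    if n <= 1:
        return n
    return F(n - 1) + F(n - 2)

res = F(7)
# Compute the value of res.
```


F(7)
= F(6) + F(5)
= (F(5) + F(4)) + F(5)
Computing bottom-up: F(0)=0, F(1)=1, F(2)=1, F(3)=2, F(4)=3, F(5)=5, F(6)=8, F(7)=13
= 13


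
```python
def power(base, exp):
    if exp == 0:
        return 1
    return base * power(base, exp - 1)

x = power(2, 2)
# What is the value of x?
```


power(2, 2)
= 2 * power(2, 1)
= 2 * 2 * power(2, 0)
= 2 * 2 * 1
= 4


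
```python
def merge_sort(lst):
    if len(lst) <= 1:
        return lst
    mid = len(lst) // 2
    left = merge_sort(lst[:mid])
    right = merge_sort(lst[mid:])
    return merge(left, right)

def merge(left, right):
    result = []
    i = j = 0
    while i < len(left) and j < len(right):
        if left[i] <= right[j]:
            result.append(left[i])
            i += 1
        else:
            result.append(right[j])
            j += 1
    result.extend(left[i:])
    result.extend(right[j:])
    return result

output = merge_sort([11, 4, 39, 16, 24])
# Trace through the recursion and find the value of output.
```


merge_sort([11, 4, 39, 16, 24])
Split into [11, 4] and [39, 16, 24]
Left sorted: [4, 11]
Right sorted: [16, 24, 39]
Merge [4, 11] and [16, 24, 39]
= [4, 11, 16, 24, 39]


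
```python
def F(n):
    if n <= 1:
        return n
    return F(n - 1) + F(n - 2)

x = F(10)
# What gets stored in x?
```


F(10)
= F(9) + F(8)
= (F(8) + F(7)) + F(8)
Computing bottom-up: F(0)=0, F(1)=1, F(2)=1, F(3)=2, F(4)=3, F(5)=5, F(6)=8, F(7)=13, F(8)=21, F(9)=34, F(10)=55
= 55


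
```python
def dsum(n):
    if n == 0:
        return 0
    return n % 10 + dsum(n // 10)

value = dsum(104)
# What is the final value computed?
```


dsum(104)
= 4 + dsum(10)
= 4 + 0 + dsum(1)
= 4 + 0 + 1 + dsum(0)
= 4 + 0 + 1 + 0
= 5


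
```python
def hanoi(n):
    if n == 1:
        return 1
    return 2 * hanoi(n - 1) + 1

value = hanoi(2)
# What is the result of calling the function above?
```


hanoi(2)
= 2 * hanoi(1) + 1
Now compute bottom-up:
hanoi(1) = 1
hanoi(2) = 2 * 1 + 1 = 3
= 3


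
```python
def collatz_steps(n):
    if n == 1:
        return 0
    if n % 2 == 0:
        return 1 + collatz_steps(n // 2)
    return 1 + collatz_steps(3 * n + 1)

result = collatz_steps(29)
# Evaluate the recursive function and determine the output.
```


collatz_steps(29)
29 is odd -> 3*29+1 = 88 -> collatz_steps(88)
88 is even -> collatz_steps(44)
44 is even -> collatz_steps(22)
22 is even -> collatz_steps(11)
11 is odd -> 3*11+1 = 34 -> collatz_steps(34)
34 is even -> collatz_steps(17)
17 is odd -> 3*17+1 = 52 -> collatz_steps(52)
52 is even -> collatz_steps(26)
26 is even -> collatz_steps(13)
13 is odd -> 3*13+1 = 40 -> collatz_steps(40)
40 is even -> collatz_steps(20)
20 is even -> collatz_steps(10)
10 is even -> collatz_steps(5)
5 is odd -> 3*5+1 = 16 -> collatz_steps(16)
16 is even -> collatz_steps(8)
8 is even -> collatz_steps(4)
4 is even -> collatz_steps(2)
2 is even -> collatz_steps(1)
Reached 1 after 18 steps
= 18


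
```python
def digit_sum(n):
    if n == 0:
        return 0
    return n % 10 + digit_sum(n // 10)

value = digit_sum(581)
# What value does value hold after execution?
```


digit_sum(581)
= 1 + digit_sum(58)
= 1 + 8 + digit_sum(5)
= 1 + 8 + 5 + digit_sum(0)
= 1 + 8 + 5 + 0
= 14


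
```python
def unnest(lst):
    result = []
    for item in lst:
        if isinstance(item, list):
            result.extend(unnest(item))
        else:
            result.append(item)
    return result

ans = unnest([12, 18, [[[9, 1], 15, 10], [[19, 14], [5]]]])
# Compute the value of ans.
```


unnest([12, 18, [[[9, 1], 15, 10], [[19, 14], [5]]]])
Processing each element:
  12 is not a list -> append 12
  18 is not a list -> append 18
  [[[9, 1], 15, 10], [[19, 14], [5]]] is a list -> unnest recursively -> [9, 1, 15, 10, 19, 14, 5]
= [12, 18, 9, 1, 15, 10, 19, 14, 5]


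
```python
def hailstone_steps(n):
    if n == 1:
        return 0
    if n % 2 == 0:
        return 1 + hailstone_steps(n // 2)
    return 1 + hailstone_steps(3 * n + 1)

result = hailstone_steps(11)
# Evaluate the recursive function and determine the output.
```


hailstone_steps(11)
11 is odd -> 3*11+1 = 34 -> hailstone_steps(34)
34 is even -> hailstone_steps(17)
17 is odd -> 3*17+1 = 52 -> hailstone_steps(52)
52 is even -> hailstone_steps(26)
26 is even -> hailstone_steps(13)
13 is odd -> 3*13+1 = 40 -> hailstone_steps(40)
40 is even -> hailstone_steps(20)
20 is even -> hailstone_steps(10)
10 is even -> hailstone_steps(5)
5 is odd -> 3*5+1 = 16 -> hailstone_steps(16)
16 is even -> hailstone_steps(8)
8 is even -> hailstone_steps(4)
4 is even -> hailstone_steps(2)
2 is even -> hailstone_steps(1)
Reached 1 after 14 steps
= 14


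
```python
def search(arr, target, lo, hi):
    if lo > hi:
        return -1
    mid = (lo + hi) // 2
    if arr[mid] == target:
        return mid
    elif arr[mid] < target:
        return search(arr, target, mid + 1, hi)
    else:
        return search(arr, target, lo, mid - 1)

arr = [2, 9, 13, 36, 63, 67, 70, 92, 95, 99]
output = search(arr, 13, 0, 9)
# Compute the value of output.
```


search(arr, 13, 0, 9)
lo=0, hi=9, mid=4, arr[mid]=63
63 > 13, search left half
lo=0, hi=3, mid=1, arr[mid]=9
9 < 13, search right half
lo=2, hi=3, mid=2, arr[mid]=13
arr[2] == 13, found at index 2
= 2


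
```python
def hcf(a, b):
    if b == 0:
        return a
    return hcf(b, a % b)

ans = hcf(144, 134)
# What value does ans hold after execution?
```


hcf(144, 134)
= hcf(134, 144 % 134) = hcf(134, 10)
= hcf(10, 134 % 10) = hcf(10, 4)
= hcf(4, 10 % 4) = hcf(4, 2)
= hcf(2, 4 % 2) = hcf(2, 0)
b == 0, return a = 2


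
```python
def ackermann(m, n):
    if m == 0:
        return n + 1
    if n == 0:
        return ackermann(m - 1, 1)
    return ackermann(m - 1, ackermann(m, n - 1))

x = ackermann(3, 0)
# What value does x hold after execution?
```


ackermann(3, 0)
n == 0: return ackermann(2, 1)
= ackermann(2, 1) = 5
= 5


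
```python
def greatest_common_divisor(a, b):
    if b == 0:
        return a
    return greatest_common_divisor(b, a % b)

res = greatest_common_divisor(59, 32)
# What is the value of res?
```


greatest_common_divisor(59, 32)
= greatest_common_divisor(32, 59 % 32) = greatest_common_divisor(32, 27)
= greatest_common_divisor(27, 32 % 27) = greatest_common_divisor(27, 5)
= greatest_common_divisor(5, 27 % 5) = greatest_common_divisor(5, 2)
= greatest_common_divisor(2, 5 % 2) = greatest_common_divisor(2, 1)
= greatest_common_divisor(1, 2 % 1) = greatest_common_divisor(1, 0)
b == 0, return a = 1


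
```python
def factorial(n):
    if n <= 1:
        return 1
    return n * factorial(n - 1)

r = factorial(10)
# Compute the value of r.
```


factorial(10)
= 10 * factorial(9)
= 10 * 9 * factorial(8)
= 10 * 9 * 8 * factorial(7)
= 10 * 9 * 8 * 7 * factorial(6)
= 10 * 9 * 8 * 7 * 6 * factorial(5)
= 10 * 9 * 8 * 7 * 6 * 5 * factorial(4)
= 10 * 9 * 8 * 7 * 6 * 5 * 4 * factorial(3)
= 10 * 9 * 8 * 7 * 6 * 5 * 4 * 3 * factorial(2)
= 10 * 9 * 8 * 7 * 6 * 5 * 4 * 3 * 2 * factorial(1)
= 10 * 9 * 8 * 7 * 6 * 5 * 4 * 3 * 2 * 1
= 3628800


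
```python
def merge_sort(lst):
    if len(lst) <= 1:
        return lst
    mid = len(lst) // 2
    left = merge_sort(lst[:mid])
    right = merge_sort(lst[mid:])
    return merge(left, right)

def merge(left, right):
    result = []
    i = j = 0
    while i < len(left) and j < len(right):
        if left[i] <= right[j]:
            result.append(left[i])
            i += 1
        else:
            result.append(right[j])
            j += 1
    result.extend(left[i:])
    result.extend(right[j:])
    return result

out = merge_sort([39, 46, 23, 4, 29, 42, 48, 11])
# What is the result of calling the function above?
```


merge_sort([39, 46, 23, 4, 29, 42, 48, 11])
Split into [39, 46, 23, 4] and [29, 42, 48, 11]
Left sorted: [4, 23, 39, 46]
Right sorted: [11, 29, 42, 48]
Merge [4, 23, 39, 46] and [11, 29, 42, 48]
= [4, 11, 23, 29, 39, 42, 46, 48]


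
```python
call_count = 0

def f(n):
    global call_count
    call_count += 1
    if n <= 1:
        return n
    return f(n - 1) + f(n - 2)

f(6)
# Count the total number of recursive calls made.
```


f(6) calls f(5) and f(4); each non-base call branches into two more.
Let C(k) = total number of calls made by f(k), including the call to f(k) itself.
Base cases: C(0) = 1, C(1) = 1
Recurrence: C(k) = 1 + C(k-1) + C(k-2)
  C(2) = 1 + C(1) + C(0) = 1 + 1 + 1 = 3
  C(3) = 1 + C(2) + C(1) = 1 + 3 + 1 = 5
  C(4) = 1 + C(3) + C(2) = 1 + 5 + 3 = 9
  C(5) = 1 + C(4) + C(3) = 1 + 9 + 5 = 15
  C(6) = 1 + C(5) + C(4) = 1 + 15 + 9 = 25
Total calls = C(6) = 25


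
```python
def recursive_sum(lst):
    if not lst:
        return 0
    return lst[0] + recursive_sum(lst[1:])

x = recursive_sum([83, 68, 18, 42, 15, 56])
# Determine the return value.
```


recursive_sum([83, 68, 18, 42, 15, 56])
= 83 + recursive_sum([68, 18, 42, 15, 56])
= 83 + 68 + recursive_sum([18, 42, 15, 56])
= 83 + 68 + 18 + recursive_sum([42, 15, 56])
= 83 + 68 + 18 + 42 + recursive_sum([15, 56])
= 83 + 68 + 18 + 42 + 15 + recursive_sum([56])
= 83 + 68 + 18 + 42 + 15 + 56 + recursive_sum([])
= 83 + 68 + 18 + 42 + 15 + 56 + 0
= 282


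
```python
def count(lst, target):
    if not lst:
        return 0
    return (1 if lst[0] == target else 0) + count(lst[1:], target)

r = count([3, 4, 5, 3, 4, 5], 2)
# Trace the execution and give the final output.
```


count([3, 4, 5, 3, 4, 5], 2)
lst[0]=3 != 2: 0 + count([4, 5, 3, 4, 5], 2)
lst[0]=4 != 2: 0 + count([5, 3, 4, 5], 2)
lst[0]=5 != 2: 0 + count([3, 4, 5], 2)
lst[0]=3 != 2: 0 + count([4, 5], 2)
lst[0]=4 != 2: 0 + count([5], 2)
lst[0]=5 != 2: 0 + count([], 2)
= 0


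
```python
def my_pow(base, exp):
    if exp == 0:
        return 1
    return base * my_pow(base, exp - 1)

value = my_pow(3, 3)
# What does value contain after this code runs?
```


my_pow(3, 3)
= 3 * my_pow(3, 2)
= 3 * 3 * my_pow(3, 1)
= 3 * 3 * 3 * my_pow(3, 0)
= 3 * 3 * 3 * 1
= 27


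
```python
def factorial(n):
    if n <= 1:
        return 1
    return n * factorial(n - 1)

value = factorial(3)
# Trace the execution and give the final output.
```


factorial(3)
= 3 * factorial(2)
= 3 * 2 * factorial(1)
= 3 * 2 * 1
= 6


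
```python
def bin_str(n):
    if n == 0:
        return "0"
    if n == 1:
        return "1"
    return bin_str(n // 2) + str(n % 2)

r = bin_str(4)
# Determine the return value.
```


bin_str(4)
= bin_str(2) + "0"
= bin_str(1) + "0" + "0"
= "1" + "0" + "0"
= "100"


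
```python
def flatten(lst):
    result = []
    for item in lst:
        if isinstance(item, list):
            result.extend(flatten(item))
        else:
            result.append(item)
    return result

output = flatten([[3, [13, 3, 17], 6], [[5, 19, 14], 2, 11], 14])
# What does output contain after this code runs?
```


flatten([[3, [13, 3, 17], 6], [[5, 19, 14], 2, 11], 14])
Processing each element:
  [3, [13, 3, 17], 6] is a list -> flatten recursively -> [3, 13, 3, 17, 6]
  [[5, 19, 14], 2, 11] is a list -> flatten recursively -> [5, 19, 14, 2, 11]
  14 is not a list -> append 14
= [3, 13, 3, 17, 6, 5, 19, 14, 2, 11, 14]


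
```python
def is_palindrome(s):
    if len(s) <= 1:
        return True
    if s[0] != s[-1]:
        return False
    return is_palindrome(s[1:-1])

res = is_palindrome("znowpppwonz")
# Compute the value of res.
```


is_palindrome("znowpppwonz")
"znowpppwonz": s[0]='z' == s[-1]='z' -> is_palindrome("nowpppwon")
"nowpppwon": s[0]='n' == s[-1]='n' -> is_palindrome("owpppwo")
"owpppwo": s[0]='o' == s[-1]='o' -> is_palindrome("wpppw")
"wpppw": s[0]='w' == s[-1]='w' -> is_palindrome("ppp")
"ppp": s[0]='p' == s[-1]='p' -> is_palindrome("p")
"p": len <= 1 -> True
= True


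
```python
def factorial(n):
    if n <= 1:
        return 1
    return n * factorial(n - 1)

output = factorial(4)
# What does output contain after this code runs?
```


factorial(4)
= 4 * factorial(3)
= 4 * 3 * factorial(2)
= 4 * 3 * 2 * factorial(1)
= 4 * 3 * 2 * 1
= 24


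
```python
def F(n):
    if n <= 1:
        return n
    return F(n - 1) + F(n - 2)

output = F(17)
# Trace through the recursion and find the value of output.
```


F(17)
= F(16) + F(15)
= (F(15) + F(14)) + F(15)
Computing bottom-up: F(0)=0, F(1)=1, F(2)=1, F(3)=2, F(4)=3, F(5)=5, F(6)=8, F(7)=13, F(8)=21, F(9)=34, F(10)=55, F(11)=89, F(12)=144, F(13)=233, F(14)=377, F(15)=610, F(16)=987, F(17)=1597
= 1597


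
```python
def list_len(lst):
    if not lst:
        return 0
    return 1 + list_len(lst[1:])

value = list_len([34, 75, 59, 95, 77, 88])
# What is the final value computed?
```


list_len([34, 75, 59, 95, 77, 88])
= 1 + list_len([75, 59, 95, 77, 88])
= 1 + 1 + list_len([59, 95, 77, 88])
= 1 + 1 + 1 + list_len([95, 77, 88])
= 1 + 1 + 1 + 1 + list_len([77, 88])
= 1 + 1 + 1 + 1 + 1 + list_len([88])
= 1 + 1 + 1 + 1 + 1 + 1 + list_len([])
= 1 + 1 + 1 + 1 + 1 + 1 + 0
= 6


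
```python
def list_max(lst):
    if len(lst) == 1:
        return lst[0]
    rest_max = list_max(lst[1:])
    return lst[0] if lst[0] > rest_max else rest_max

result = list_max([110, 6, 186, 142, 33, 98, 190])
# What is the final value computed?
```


list_max([110, 6, 186, 142, 33, 98, 190])
= compare 110 with list_max([6, 186, 142, 33, 98, 190])
= compare 6 with list_max([186, 142, 33, 98, 190])
= compare 186 with list_max([142, 33, 98, 190])
= compare 142 with list_max([33, 98, 190])
= compare 33 with list_max([98, 190])
= compare 98 with list_max([190])
Base: list_max([190]) = 190
compare 98 with 190: max = 190
compare 33 with 190: max = 190
compare 142 with 190: max = 190
compare 186 with 190: max = 190
compare 6 with 190: max = 190
compare 110 with 190: max = 190
= 190


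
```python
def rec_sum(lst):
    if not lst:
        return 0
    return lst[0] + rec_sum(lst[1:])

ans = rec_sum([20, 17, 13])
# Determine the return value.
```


rec_sum([20, 17, 13])
= 20 + rec_sum([17, 13])
= 20 + 17 + rec_sum([13])
= 20 + 17 + 13 + rec_sum([])
= 20 + 17 + 13 + 0
= 50


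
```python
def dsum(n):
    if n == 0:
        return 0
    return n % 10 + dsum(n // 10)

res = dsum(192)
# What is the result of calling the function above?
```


dsum(192)
= 2 + dsum(19)
= 2 + 9 + dsum(1)
= 2 + 9 + 1 + dsum(0)
= 2 + 9 + 1 + 0
= 12


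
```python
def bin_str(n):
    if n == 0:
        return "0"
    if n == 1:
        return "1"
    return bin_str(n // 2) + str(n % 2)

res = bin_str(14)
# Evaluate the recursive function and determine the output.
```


bin_str(14)
= bin_str(7) + "0"
= bin_str(3) + "1" + "0"
= bin_str(1) + "1" + "1" + "0"
= "1" + "1" + "1" + "0"
= "1110"


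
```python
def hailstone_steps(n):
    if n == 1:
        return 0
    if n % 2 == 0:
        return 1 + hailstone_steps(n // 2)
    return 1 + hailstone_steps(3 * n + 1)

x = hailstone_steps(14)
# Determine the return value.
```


hailstone_steps(14)
14 is even -> hailstone_steps(7)
7 is odd -> 3*7+1 = 22 -> hailstone_steps(22)
22 is even -> hailstone_steps(11)
11 is odd -> 3*11+1 = 34 -> hailstone_steps(34)
34 is even -> hailstone_steps(17)
17 is odd -> 3*17+1 = 52 -> hailstone_steps(52)
52 is even -> hailstone_steps(26)
26 is even -> hailstone_steps(13)
13 is odd -> 3*13+1 = 40 -> hailstone_steps(40)
40 is even -> hailstone_steps(20)
20 is even -> hailstone_steps(10)
10 is even -> hailstone_steps(5)
5 is odd -> 3*5+1 = 16 -> hailstone_steps(16)
16 is even -> hailstone_steps(8)
8 is even -> hailstone_steps(4)
4 is even -> hailstone_steps(2)
2 is even -> hailstone_steps(1)
Reached 1 after 17 steps
= 17


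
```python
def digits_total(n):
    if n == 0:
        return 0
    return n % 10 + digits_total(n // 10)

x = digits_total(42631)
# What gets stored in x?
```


digits_total(42631)
= 1 + digits_total(4263)
= 1 + 3 + digits_total(426)
= 1 + 3 + 6 + digits_total(42)
= 1 + 3 + 6 + 2 + digits_total(4)
= 1 + 3 + 6 + 2 + 4 + digits_total(0)
= 1 + 3 + 6 + 2 + 4 + 0
= 16


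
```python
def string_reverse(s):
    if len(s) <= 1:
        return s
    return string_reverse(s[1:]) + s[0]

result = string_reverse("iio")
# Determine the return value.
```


string_reverse("iio")
= string_reverse("io") + "i"
= string_reverse("o") + "i" + "i"
= "o" + "i" + "i"
= "oii"


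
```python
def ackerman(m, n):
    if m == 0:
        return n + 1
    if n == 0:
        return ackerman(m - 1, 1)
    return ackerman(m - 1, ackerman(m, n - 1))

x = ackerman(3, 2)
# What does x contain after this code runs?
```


ackerman(3, 2)
= ackerman(2, ackerman(3, 1))
First compute ackerman(3, 1) = 13
= ackerman(2, 13)
= 29


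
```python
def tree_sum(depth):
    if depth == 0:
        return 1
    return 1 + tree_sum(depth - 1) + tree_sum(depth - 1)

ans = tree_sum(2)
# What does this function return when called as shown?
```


tree_sum(2)
= 1 + tree_sum(1) + tree_sum(1)
= 1 + 2 * tree_sum(1)
tree_sum(k) = 2^(k+1) - 1
tree_sum(0) = 1
tree_sum(1) = 3
tree_sum(2) = 7
tree_sum(2) = 2^3 - 1 = 7


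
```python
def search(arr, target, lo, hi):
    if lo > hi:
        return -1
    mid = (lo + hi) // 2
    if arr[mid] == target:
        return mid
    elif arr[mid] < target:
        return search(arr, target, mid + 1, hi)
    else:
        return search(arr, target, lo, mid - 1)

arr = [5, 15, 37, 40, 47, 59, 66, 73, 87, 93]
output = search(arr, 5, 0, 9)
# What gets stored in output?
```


search(arr, 5, 0, 9)
lo=0, hi=9, mid=4, arr[mid]=47
47 > 5, search left half
lo=0, hi=3, mid=1, arr[mid]=15
15 > 5, search left half
lo=0, hi=0, mid=0, arr[mid]=5
arr[0] == 5, found at index 0
= 0


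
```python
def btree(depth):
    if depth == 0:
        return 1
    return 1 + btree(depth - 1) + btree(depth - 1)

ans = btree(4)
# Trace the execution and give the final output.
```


btree(4)
= 1 + btree(3) + btree(3)
= 1 + 2 * btree(3)
btree(k) = 2^(k+1) - 1
btree(0) = 1
btree(1) = 3
btree(2) = 7
btree(3) = 15
btree(4) = 31
btree(4) = 2^5 - 1 = 31


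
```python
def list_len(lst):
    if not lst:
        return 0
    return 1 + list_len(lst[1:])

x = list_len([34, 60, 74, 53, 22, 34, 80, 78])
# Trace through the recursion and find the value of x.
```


list_len([34, 60, 74, 53, 22, 34, 80, 78])
= 1 + list_len([60, 74, 53, 22, 34, 80, 78])
= 1 + 1 + list_len([74, 53, 22, 34, 80, 78])
= 1 + 1 + 1 + list_len([53, 22, 34, 80, 78])
= 1 + 1 + 1 + 1 + list_len([22, 34, 80, 78])
= 1 + 1 + 1 + 1 + 1 + list_len([34, 80, 78])
= 1 + 1 + 1 + 1 + 1 + 1 + list_len([80, 78])
= 1 + 1 + 1 + 1 + 1 + 1 + 1 + list_len([78])
= 1 + 1 + 1 + 1 + 1 + 1 + 1 + 1 + list_len([])
= 1 + 1 + 1 + 1 + 1 + 1 + 1 + 1 + 0
= 8


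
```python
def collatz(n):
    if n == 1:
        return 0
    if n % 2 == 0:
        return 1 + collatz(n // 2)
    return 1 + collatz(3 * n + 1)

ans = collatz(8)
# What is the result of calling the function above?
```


collatz(8)
8 is even -> collatz(4)
4 is even -> collatz(2)
2 is even -> collatz(1)
Reached 1 after 3 steps
= 3
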